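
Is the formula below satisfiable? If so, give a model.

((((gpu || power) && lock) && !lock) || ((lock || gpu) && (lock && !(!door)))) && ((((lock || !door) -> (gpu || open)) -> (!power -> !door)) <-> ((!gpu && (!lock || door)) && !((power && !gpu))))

door=T, open=F, power=F, gpu=F, lock=T

  (((gpu || power) && lock) && !lock) || ((lock || gpu) && (lock && !(!door))) = True
    ((gpu || power) && lock) && !lock = False
      (gpu || power) && lock = False
        gpu || power = False
      !lock = False
    (lock || gpu) && (lock && !(!door)) = True
      lock || gpu = True
      lock && !(!door) = True
        !(!door) = True
          !door = False
  (((lock || !door) -> (gpu || open)) -> (!power -> !door)) <-> ((!gpu && (!lock || door)) && !((power && !gpu))) = True
    ((lock || !door) -> (gpu || open)) -> (!power -> !door) = True
      (lock || !door) -> (gpu || open) = False
        lock || !door = True
          !door = False
        gpu || open = False
      !power -> !door = False
        !power = True
        !door = False
    (!gpu && (!lock || door)) && !((power && !gpu)) = True
      !gpu && (!lock || door) = True
        !gpu = True
        !lock || door = True
          !lock = False
      !((power && !gpu)) = True
        power && !gpu = False
          !gpu = True
Both conjuncts True, so the formula holds.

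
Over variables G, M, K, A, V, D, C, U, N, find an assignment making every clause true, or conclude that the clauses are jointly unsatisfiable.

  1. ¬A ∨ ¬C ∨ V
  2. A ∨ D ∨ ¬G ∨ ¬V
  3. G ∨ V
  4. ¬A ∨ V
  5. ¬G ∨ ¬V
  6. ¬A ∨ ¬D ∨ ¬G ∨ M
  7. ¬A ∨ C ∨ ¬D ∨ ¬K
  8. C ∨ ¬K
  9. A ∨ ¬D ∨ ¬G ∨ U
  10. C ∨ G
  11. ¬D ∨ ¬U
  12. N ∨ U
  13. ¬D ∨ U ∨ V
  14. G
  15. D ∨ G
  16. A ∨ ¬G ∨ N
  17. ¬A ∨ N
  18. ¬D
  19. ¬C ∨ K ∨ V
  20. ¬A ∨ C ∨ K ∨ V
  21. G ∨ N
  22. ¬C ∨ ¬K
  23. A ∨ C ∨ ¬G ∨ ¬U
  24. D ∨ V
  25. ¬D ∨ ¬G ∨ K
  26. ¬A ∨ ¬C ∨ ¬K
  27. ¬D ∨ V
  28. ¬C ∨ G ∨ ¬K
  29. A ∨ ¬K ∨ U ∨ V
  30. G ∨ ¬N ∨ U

Case D = True:
  Clause (¬D) is falsified — contradiction.
Case D = False:
  (G) forces G = True.
  (¬G ∨ ¬V) forces V = False.
  Clause (D ∨ V) is falsified — contradiction.
Both cases fail, so the formula is unsatisfiable.

UNSATISFIABLE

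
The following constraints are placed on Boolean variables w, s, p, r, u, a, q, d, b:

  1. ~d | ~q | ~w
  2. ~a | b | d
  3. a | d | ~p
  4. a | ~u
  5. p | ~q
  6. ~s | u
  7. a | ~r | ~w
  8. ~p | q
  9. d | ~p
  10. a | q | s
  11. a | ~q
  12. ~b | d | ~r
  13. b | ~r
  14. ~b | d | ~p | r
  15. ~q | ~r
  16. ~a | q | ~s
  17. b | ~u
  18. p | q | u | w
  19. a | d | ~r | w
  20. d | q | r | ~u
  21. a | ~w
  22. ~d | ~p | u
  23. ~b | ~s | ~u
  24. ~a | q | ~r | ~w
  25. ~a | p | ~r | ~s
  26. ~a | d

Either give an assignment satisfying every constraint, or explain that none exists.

Set w = False.
Set s = False.
Set p = False.
  then (p | ~q) forces q = False.
  then (a | q | s) forces a = True.
  then (p | q | u | w) forces u = True.
  then (~a | d) forces d = True.
  then (b | ~u) forces b = True.
Set r = False.
All clauses satisfied.

w = False, s = False, p = False, r = False, u = True, a = True, q = False, d = True, b = True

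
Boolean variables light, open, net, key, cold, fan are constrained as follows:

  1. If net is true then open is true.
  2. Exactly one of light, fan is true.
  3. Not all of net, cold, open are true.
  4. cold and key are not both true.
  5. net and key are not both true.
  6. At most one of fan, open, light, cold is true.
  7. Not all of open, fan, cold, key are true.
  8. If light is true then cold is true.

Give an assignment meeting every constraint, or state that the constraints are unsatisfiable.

light = False; open = False; net = False; key = True; cold = False; fan = True

  (1) net=F ⇒ open: vacuous ✓
  (2) {light, fan}: 1 true — exactly one ✓
  (3) {net, cold, open}: 0/3 true — not all ✓
  (4) cold=F, key=T — not both ✓
  (5) net=F, key=T — not both ✓
  (6) {fan, open, light, cold}: 1 true — at most one ✓
  (7) {open, fan, cold, key}: 2/4 true — not all ✓
  (8) light=F ⇒ cold: vacuous ✓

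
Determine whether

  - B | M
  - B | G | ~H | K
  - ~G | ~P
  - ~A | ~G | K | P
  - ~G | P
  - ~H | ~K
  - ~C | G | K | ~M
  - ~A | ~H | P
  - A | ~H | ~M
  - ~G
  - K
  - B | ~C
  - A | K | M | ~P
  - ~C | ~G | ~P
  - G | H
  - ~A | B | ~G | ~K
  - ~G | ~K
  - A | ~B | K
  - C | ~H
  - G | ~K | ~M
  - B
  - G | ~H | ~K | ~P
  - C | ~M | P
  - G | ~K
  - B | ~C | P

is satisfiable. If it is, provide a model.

UNSATISFIABLE

Case G = True:
  Clause (~G) is falsified — contradiction.
Case G = False:
  (K) forces K = True.
  Clause (G | ~K) is falsified — contradiction.
Both cases fail, so the formula is unsatisfiable.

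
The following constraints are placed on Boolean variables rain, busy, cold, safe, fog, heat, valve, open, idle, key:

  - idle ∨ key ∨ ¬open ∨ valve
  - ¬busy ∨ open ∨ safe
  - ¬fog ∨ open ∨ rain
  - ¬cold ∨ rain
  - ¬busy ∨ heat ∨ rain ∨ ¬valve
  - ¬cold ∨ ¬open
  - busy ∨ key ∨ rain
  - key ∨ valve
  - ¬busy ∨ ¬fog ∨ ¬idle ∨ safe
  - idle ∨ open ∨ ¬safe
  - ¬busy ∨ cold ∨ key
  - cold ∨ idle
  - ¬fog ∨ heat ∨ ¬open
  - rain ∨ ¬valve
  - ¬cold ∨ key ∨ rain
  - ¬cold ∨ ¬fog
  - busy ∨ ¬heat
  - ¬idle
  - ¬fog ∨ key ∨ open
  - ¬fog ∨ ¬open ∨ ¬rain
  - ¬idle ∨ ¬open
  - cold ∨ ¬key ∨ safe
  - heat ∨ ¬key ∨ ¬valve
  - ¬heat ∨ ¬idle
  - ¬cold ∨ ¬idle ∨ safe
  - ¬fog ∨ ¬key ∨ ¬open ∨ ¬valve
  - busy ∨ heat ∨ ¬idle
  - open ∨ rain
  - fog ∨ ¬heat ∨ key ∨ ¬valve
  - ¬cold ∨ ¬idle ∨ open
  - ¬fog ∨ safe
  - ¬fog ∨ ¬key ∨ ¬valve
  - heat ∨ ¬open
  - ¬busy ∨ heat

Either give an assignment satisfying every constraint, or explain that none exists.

rain = True, busy = False, cold = True, safe = False, fog = False, heat = False, valve = False, open = False, idle = False, key = True

Unit clause (¬idle) forces idle = False.
In (cold ∨ idle) only cold is left, so cold = True.
In (¬cold ∨ ¬fog) only ¬fog is left, so fog = False.
In (¬cold ∨ rain) only rain is left, so rain = True.
In (¬cold ∨ ¬open) only ¬open is left, so open = False.
In (idle ∨ open ∨ ¬safe) only ¬safe is left, so safe = False.
In (¬busy ∨ open ∨ safe) only ¬busy is left, so busy = False.
In (busy ∨ ¬heat) only ¬heat is left, so heat = False.
Set valve = False.
  then (key ∨ valve) forces key = True.
All clauses satisfied.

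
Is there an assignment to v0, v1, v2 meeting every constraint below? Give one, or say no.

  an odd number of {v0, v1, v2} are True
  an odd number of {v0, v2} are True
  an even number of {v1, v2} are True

v0=T, v1=F, v2=F

{v0, v1, v2}: 1 true → odd ✓
{v0, v2}: 1 true → odd ✓
{v1, v2}: 0 true → even ✓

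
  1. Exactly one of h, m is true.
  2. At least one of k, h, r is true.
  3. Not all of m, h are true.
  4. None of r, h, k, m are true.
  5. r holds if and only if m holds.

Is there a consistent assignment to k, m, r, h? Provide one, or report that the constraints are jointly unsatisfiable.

Unsatisfiable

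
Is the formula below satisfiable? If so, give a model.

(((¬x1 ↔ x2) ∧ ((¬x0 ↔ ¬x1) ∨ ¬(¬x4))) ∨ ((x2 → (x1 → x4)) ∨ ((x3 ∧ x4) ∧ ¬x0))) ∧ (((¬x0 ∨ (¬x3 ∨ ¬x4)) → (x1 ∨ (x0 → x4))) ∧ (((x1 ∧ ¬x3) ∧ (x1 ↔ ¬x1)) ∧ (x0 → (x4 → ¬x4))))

The conjunct x1 ↔ ¬x1 is unsatisfiable on its own:
  x1=F: evaluates to False.
  x1=T: evaluates to False.
So the whole conjunction is unsatisfiable.

The formula is unsatisfiable.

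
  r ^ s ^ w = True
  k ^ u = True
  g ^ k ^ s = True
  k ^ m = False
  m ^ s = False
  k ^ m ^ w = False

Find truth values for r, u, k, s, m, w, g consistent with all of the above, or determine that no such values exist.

r: False; u: False; k: True; s: True; m: True; w: False; g: True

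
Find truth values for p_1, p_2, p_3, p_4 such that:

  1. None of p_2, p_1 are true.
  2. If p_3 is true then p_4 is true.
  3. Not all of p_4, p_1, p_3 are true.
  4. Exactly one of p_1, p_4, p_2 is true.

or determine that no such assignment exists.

p_1=F, p_2=F, p_3=F, p_4=T

  (1) {p_2, p_1}: 0 true — none ✓
  (2) p_3=F ⇒ p_4: vacuous ✓
  (3) {p_4, p_1, p_3}: 1/3 true — not all ✓
  (4) {p_1, p_4, p_2}: 1 true — exactly one ✓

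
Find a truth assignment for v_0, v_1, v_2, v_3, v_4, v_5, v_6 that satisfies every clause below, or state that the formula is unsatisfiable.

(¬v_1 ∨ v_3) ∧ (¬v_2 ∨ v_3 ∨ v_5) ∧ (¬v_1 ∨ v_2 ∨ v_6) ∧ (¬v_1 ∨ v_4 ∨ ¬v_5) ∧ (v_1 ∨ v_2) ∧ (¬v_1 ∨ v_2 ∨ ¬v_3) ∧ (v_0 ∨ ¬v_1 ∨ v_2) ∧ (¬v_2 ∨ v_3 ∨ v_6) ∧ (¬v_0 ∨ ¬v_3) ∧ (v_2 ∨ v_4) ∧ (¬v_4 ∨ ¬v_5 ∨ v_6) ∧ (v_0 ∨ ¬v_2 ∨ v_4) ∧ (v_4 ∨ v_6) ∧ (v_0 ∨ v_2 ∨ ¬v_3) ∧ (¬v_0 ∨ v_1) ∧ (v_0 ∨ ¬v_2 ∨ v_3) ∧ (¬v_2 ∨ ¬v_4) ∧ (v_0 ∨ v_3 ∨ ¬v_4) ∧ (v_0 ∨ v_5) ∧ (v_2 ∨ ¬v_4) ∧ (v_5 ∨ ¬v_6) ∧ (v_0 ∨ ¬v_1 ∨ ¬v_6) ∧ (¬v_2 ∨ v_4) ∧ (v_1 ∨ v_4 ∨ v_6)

No satisfying assignment exists.

Case v_4 = True:
  (¬v_2 ∨ ¬v_4) forces v_2 = False.
  Clause (v_2 ∨ ¬v_4) is falsified — contradiction.
Case v_4 = False:
  (v_2 ∨ v_4) forces v_2 = True.
  Clause (¬v_2 ∨ v_4) is falsified — contradiction.
Both cases fail, so the formula is unsatisfiable.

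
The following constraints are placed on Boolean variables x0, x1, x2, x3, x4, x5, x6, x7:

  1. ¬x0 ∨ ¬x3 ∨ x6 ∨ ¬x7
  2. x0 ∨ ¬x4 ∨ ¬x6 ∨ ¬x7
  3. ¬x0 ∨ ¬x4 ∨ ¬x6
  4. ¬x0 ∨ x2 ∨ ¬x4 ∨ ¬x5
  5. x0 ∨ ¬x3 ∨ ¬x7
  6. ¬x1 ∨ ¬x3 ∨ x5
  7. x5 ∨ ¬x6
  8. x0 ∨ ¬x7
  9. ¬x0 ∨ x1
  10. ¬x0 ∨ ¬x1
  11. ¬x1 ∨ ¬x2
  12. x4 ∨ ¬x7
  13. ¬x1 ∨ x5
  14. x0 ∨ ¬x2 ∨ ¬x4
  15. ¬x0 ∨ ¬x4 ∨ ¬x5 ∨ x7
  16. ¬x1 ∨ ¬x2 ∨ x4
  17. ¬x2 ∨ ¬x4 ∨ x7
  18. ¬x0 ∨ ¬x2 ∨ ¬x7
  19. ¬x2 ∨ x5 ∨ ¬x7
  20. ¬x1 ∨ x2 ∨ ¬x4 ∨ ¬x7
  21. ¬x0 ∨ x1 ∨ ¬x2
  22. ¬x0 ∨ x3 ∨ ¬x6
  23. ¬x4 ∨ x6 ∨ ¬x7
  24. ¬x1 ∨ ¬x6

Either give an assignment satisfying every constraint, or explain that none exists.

x0 = False; x1 = False; x2 = True; x3 = False; x4 = False; x5 = True; x6 = False; x7 = False

Try x0 = True:
  (¬x0 ∨ x1) forces x1 = True.
  clause (¬x0 ∨ ¬x1) is falsified — backtrack.
So x0 = False.
  then (x0 ∨ ¬x7) forces x7 = False.
Set x1 = False.
Set x2 = True.
  then (x0 ∨ ¬x2 ∨ ¬x4) forces x4 = False.
Set x3 = False.
Set x5 = True.
Set x6 = False.
All clauses satisfied.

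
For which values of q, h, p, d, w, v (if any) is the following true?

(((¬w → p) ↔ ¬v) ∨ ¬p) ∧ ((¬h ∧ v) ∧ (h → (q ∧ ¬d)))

q: False, h: False, p: False, d: True, w: True, v: True

  ((¬w → p) ↔ ¬v) ∨ ¬p = True
    (¬w → p) ↔ ¬v = False
      ¬w → p = True
        ¬w = False
      ¬v = False
    ¬p = True
  (¬h ∧ v) ∧ (h → (q ∧ ¬d)) = True
    ¬h ∧ v = True
      ¬h = True
    h → (q ∧ ¬d) = True
      q ∧ ¬d = False
        ¬d = False
Both conjuncts True, so the formula holds.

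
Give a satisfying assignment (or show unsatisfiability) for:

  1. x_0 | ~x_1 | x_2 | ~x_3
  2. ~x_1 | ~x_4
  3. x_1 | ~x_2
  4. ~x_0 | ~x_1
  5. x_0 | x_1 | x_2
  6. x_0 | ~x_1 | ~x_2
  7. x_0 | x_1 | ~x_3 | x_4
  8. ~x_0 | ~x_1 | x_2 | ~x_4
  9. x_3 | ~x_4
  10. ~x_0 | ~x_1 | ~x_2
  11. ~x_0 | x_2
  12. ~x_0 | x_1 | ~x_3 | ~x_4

x_0 = False, x_1 = True, x_2 = False, x_3 = False, x_4 = False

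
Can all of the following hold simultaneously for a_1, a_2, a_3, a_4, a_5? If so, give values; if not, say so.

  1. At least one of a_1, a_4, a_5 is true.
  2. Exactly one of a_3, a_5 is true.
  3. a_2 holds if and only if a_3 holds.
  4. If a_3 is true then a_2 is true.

a_1 = True, a_2 = False, a_3 = False, a_4 = False, a_5 = True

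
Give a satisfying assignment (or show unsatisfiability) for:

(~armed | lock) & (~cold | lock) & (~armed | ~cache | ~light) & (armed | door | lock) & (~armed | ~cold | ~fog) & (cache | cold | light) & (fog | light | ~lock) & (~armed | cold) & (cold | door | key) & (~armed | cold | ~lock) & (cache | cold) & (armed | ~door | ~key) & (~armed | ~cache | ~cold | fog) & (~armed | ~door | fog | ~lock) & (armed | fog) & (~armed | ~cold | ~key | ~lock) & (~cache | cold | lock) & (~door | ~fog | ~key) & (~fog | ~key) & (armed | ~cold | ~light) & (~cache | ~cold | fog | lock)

Set cold = False.
  then (~armed | cold) forces armed = False.
  then (cache | cold) forces cache = True.
  then (armed | fog) forces fog = True.
  then (~cache | cold | lock) forces lock = True.
  then (~fog | ~key) forces key = False.
  then (cold | door | key) forces door = True.
Set light = True.
All clauses satisfied.

cold=F, lock=T, door=T, cache=T, key=F, light=T, fog=T, armed=F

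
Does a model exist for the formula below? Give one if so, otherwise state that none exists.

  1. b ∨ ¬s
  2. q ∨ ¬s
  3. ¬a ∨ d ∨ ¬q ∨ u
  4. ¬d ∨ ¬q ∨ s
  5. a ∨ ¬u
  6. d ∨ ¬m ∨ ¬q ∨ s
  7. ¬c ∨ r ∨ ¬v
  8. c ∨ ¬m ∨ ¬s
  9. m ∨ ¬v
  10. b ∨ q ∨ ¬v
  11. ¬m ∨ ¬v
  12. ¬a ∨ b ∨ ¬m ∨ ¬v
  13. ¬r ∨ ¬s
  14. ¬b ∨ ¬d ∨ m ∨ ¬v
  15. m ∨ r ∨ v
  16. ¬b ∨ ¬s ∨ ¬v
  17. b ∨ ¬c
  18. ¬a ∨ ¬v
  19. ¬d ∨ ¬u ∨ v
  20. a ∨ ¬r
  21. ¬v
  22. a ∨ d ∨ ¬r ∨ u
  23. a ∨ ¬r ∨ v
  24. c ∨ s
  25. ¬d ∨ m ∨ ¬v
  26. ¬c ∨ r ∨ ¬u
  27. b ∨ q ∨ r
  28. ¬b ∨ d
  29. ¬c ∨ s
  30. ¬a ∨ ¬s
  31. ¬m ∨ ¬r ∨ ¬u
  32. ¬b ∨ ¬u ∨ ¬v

Unit clause (¬v) forces v = False.
Set b = True.
  then (¬b ∨ d) forces d = True.
  then (¬d ∨ ¬u ∨ v) forces u = False.
Set q = True.
  then (¬d ∨ ¬q ∨ s) forces s = True.
  then (¬r ∨ ¬s) forces r = False.
  then (m ∨ r ∨ v) forces m = True.
  then (¬a ∨ ¬s) forces a = False.
  then (c ∨ ¬m ∨ ¬s) forces c = True.
All clauses satisfied.

b = True, q = True, v = False, a = False, r = False, c = True, s = True, m = True, u = False, d = True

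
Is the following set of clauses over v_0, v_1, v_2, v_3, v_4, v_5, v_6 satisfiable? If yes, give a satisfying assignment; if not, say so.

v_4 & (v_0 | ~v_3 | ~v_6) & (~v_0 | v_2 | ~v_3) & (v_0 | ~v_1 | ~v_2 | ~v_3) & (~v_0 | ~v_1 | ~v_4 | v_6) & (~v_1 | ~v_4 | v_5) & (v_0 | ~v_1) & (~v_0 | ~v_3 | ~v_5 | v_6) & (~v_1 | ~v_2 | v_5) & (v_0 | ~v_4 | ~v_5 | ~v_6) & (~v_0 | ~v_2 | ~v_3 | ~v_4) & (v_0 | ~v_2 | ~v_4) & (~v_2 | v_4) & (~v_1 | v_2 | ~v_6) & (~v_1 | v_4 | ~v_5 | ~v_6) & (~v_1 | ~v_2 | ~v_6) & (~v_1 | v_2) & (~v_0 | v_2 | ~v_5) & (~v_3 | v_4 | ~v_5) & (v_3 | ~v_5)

v_0 = True; v_1 = False; v_2 = False; v_3 = False; v_4 = True; v_5 = False; v_6 = False

Unit clause (v_4) forces v_4 = True.
Set v_0 = True.
Try v_1 = True:
  (~v_0 | ~v_1 | ~v_4 | v_6) forces v_6 = True.
  (~v_1 | ~v_4 | v_5) forces v_5 = True.
  (~v_1 | v_2 | ~v_6) forces v_2 = True.
  clause (~v_1 | ~v_2 | ~v_6) is falsified — backtrack.
So v_1 = False.
Set v_2 = False.
  then (~v_0 | v_2 | ~v_3) forces v_3 = False.
  then (~v_0 | v_2 | ~v_5) forces v_5 = False.
Set v_6 = False.
All clauses satisfied.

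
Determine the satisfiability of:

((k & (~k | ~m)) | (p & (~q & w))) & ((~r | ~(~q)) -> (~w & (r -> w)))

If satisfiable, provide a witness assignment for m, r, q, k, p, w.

m: False, r: False, q: True, k: True, p: False, w: False

  (k & (~k | ~m)) | (p & (~q & w)) = True
    k & (~k | ~m) = True
      ~k | ~m = True
        ~k = False
        ~m = True
    p & (~q & w) = False
      ~q & w = False
        ~q = False
  (~r | ~(~q)) -> (~w & (r -> w)) = True
    ~r | ~(~q) = True
      ~r = True
      ~(~q) = True
        ~q = False
    ~w & (r -> w) = True
      ~w = True
      r -> w = True
Both conjuncts True, so the formula holds.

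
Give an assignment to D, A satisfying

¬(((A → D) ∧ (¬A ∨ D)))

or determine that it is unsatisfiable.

D=F, A=T

  ¬(((A → D) ∧ (¬A ∨ D))) = True
    (A → D) ∧ (¬A ∨ D) = False
      A → D = False
      ¬A ∨ D = False
        ¬A = False
The formula evaluates to True.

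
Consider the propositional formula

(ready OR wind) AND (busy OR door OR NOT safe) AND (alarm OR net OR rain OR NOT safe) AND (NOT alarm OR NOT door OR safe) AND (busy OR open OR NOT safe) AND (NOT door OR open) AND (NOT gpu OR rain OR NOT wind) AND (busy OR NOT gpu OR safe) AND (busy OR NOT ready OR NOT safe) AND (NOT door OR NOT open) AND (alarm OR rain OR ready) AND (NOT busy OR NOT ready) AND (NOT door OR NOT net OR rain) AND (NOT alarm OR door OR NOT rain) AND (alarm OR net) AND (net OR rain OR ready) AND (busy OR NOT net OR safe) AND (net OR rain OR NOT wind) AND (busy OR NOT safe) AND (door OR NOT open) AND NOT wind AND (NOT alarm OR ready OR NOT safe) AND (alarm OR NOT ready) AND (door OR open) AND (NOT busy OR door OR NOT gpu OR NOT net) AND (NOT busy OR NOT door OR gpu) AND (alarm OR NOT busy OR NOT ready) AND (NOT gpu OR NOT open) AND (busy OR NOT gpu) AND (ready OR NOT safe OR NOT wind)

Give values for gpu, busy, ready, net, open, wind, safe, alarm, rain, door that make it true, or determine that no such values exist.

The formula is unsatisfiable.

Case open = True:
  (NOT door OR NOT open) forces door = False.
  Clause (door OR NOT open) is falsified — contradiction.
Case open = False:
  (NOT door OR open) forces door = False.
  Clause (door OR open) is falsified — contradiction.
Both cases fail, so the formula is unsatisfiable.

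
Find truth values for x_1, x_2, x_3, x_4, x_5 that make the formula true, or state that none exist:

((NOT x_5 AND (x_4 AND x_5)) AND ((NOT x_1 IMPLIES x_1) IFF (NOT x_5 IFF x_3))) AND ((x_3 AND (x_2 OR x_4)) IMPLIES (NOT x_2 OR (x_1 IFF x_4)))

The formula is unsatisfiable.

Case x_5 = True: the conjunct NOT x_5 is False.
Case x_5 = False: the conjunct x_5 is False.
Both cases fail — unsatisfiable.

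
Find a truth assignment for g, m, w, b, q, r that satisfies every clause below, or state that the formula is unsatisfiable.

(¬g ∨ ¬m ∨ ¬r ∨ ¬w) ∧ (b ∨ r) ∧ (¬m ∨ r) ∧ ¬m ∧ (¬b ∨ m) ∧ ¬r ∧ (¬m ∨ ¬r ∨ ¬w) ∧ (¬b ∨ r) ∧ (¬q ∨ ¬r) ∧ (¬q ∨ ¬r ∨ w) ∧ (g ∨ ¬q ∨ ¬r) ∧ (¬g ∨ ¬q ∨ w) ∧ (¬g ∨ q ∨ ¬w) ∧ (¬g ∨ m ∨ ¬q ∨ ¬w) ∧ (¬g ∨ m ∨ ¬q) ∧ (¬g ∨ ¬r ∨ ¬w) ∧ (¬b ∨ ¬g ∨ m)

UNSATISFIABLE

Case r = True:
  Clause (¬r) is falsified — contradiction.
Case r = False:
  (b ∨ r) forces b = True.
  Clause (¬b ∨ r) is falsified — contradiction.
Both cases fail, so the formula is unsatisfiable.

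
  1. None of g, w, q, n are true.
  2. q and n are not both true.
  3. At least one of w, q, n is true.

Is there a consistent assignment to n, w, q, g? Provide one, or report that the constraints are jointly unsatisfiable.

Unsatisfiable — no assignment works.

Case n = True:
  Constraint (1) is violated (n=T) — contradiction.
Case n = False:
  (1) forces g = False.
  (1) forces w = False.
  (1) forces q = False.
  Constraint (3) is violated (w=F, q=F, n=F) — contradiction.
Both cases fail — unsatisfiable.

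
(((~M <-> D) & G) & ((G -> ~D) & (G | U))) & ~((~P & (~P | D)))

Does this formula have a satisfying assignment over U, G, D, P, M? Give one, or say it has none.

U = True; G = True; D = False; P = True; M = True

  ((~M <-> D) & G) & ((G -> ~D) & (G | U)) = True
    (~M <-> D) & G = True
      ~M <-> D = True
        ~M = False
    (G -> ~D) & (G | U) = True
      G -> ~D = True
        ~D = True
      G | U = True
  ~((~P & (~P | D))) = True
    ~P & (~P | D) = False
      ~P = False
      ~P | D = False
        ~P = False
Both conjuncts True, so the formula holds.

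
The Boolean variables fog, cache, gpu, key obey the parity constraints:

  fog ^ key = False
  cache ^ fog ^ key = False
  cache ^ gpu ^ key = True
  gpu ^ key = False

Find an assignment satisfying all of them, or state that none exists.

The formula is unsatisfiable.

Adding constraints 1, 2, 3, 4 mod 2: every variable appears an even number of times on the left, so the left side is 0.
But the right sides sum to 1 (mod 2). 0 ≠ 1 — the system is inconsistent.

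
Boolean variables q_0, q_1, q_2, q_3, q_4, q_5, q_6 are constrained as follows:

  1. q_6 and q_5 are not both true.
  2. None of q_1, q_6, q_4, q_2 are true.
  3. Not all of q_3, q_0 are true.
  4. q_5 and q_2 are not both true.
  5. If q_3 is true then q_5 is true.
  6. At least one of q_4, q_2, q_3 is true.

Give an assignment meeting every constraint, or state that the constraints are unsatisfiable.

q_0=F, q_1=F, q_2=F, q_3=T, q_4=F, q_5=T, q_6=F

  (1) q_6=F, q_5=T — not both ✓
  (2) {q_1, q_6, q_4, q_2}: 0 true — none ✓
  (3) {q_3, q_0}: 1/2 true — not all ✓
  (4) q_5=T, q_2=F — not both ✓
  (5) q_3=T ⇒ q_5: T ✓
  (6) {q_4, q_2, q_3}: 1 true — at least one ✓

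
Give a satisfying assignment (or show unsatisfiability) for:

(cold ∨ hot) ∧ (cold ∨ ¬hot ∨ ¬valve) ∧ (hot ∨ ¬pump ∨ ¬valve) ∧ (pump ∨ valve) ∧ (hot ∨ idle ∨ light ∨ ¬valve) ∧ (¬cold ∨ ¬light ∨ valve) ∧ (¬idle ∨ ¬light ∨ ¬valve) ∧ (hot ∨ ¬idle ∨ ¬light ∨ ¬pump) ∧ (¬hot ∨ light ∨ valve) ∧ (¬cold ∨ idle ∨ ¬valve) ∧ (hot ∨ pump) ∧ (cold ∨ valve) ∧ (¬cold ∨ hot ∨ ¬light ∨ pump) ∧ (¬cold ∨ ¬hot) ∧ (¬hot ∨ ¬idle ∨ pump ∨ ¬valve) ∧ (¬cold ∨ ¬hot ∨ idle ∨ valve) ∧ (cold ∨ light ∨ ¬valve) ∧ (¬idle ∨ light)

Try idle = True:
  (¬idle ∨ light) forces light = True.
  (¬idle ∨ ¬light ∨ ¬valve) forces valve = False.
  (pump ∨ valve) forces pump = True.
  (¬cold ∨ ¬light ∨ valve) forces cold = False.
  clause (cold ∨ valve) is falsified — backtrack.
So idle = False.
Set valve = False.
  then (pump ∨ valve) forces pump = True.
  then (cold ∨ valve) forces cold = True.
  then (¬cold ∨ ¬hot) forces hot = False.
  then (¬cold ∨ ¬light ∨ valve) forces light = False.
All clauses satisfied.

idle=F, valve=F, light=F, cold=T, hot=F, pump=T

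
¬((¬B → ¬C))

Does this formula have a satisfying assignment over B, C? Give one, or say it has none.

B = False, C = True

  ¬((¬B → ¬C)) = True
    ¬B → ¬C = False
      ¬B = True
      ¬C = False
The formula evaluates to True.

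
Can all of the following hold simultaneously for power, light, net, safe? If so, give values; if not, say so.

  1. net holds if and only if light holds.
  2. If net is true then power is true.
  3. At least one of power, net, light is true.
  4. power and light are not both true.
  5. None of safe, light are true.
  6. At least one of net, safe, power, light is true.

power = True, light = False, net = False, safe = False

  (1) net=F, light=F — same ✓
  (2) net=F ⇒ power: vacuous ✓
  (3) {power, net, light}: 1 true — at least one ✓
  (4) power=T, light=F — not both ✓
  (5) {safe, light}: 0 true — none ✓
  (6) {net, safe, power, light}: 1 true — at least one ✓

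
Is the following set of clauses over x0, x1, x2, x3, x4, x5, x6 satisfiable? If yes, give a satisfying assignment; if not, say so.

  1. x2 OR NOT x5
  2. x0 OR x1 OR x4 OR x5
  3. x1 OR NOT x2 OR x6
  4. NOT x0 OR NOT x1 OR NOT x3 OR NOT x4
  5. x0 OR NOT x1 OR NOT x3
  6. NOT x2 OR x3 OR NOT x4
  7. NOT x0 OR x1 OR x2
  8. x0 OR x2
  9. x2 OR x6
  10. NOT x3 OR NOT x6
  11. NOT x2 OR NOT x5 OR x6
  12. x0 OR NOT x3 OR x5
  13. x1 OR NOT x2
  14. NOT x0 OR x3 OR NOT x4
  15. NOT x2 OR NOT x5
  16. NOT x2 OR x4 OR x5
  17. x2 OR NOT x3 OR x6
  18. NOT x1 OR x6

Set x0 = True.
Try x1 = False:
  (NOT x0 OR x1 OR x2) forces x2 = True.
  clause (x1 OR NOT x2) is falsified — backtrack.
So x1 = True.
  then (NOT x1 OR x6) forces x6 = True.
  then (NOT x3 OR NOT x6) forces x3 = False.
  then (NOT x0 OR x3 OR NOT x4) forces x4 = False.
Try x2 = True:
  (NOT x2 OR NOT x5) forces x5 = False.
  clause (NOT x2 OR x4 OR x5) is falsified — backtrack.
So x2 = False.
  then (x2 OR NOT x5) forces x5 = False.
All clauses satisfied.

x0: True, x1: True, x2: False, x3: False, x4: False, x5: False, x6: True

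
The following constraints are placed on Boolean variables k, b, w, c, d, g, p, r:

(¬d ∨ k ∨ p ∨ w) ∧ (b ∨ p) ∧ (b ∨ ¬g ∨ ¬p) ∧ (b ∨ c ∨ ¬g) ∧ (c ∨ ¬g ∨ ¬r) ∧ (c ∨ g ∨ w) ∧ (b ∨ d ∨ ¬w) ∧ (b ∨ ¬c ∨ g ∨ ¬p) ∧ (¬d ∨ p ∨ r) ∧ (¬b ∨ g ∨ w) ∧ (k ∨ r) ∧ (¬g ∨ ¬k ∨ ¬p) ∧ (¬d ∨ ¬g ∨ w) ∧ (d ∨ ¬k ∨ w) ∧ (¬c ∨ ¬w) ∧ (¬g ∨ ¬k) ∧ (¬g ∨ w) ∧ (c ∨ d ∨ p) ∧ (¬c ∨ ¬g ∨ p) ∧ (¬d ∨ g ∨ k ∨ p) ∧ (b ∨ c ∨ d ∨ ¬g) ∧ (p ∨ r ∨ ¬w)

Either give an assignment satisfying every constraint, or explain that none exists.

Set k = True.
  then (¬g ∨ ¬k) forces g = False.
Set b = False.
  then (b ∨ p) forces p = True.
  then (b ∨ ¬c ∨ g ∨ ¬p) forces c = False.
  then (c ∨ g ∨ w) forces w = True.
  then (b ∨ d ∨ ¬w) forces d = True.
Set r = False.
All clauses satisfied.

k = True, b = False, w = True, c = False, d = True, g = False, p = True, r = False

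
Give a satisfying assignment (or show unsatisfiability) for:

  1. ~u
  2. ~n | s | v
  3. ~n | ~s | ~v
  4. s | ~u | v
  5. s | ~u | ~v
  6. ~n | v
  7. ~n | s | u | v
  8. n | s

s = True, u = False, n = False, v = False

Unit clause (~u) forces u = False.
Set s = True.
Try n = True:
  (~n | ~s | ~v) forces v = False.
  clause (~n | v) is falsified — backtrack.
So n = False.
Set v = False.
Check each clause:
  (~u): ~u holds.
  (~n | s | v): ~n holds.
  (~n | ~s | ~v): ~n holds.
  (s | ~u | v): s holds.
  (s | ~u | ~v): s holds.
  (~n | v): ~n holds.
  (~n | s | u | v): ~n holds.
  (n | s): s holds.
All clauses satisfied.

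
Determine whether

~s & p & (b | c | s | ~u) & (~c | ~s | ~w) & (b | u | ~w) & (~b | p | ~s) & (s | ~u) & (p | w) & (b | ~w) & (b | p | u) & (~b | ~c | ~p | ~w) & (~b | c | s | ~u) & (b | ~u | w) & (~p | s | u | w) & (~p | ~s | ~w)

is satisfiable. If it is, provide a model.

Unit clause (~s) forces s = False.
Unit clause (p) forces p = True.
In (s | ~u) only ~u is left, so u = False.
In (~p | s | u | w) only w is left, so w = True.
In (b | u | ~w) only b is left, so b = True.
In (~b | ~c | ~p | ~w) only ~c is left, so c = False.
All clauses satisfied.

c=F; b=T; s=F; u=F; w=T; p=T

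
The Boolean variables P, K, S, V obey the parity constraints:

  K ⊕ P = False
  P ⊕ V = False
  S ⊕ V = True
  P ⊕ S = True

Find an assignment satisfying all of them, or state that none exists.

P=F, K=F, S=T, V=F

K ⊕ P = F ⊕ F = False ✓
P ⊕ V = F ⊕ F = False ✓
S ⊕ V = T ⊕ F = True ✓
P ⊕ S = F ⊕ T = True ✓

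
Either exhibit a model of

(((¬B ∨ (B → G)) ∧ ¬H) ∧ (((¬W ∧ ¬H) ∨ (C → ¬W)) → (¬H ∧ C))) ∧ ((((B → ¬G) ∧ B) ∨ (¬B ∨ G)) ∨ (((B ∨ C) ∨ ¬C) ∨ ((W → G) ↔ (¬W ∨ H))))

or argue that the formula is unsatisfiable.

C = True, B = True, H = False, G = True, W = False

  ((¬B ∨ (B → G)) ∧ ¬H) ∧ (((¬W ∧ ¬H) ∨ (C → ¬W)) → (¬H ∧ C)) = True
    (¬B ∨ (B → G)) ∧ ¬H = True
      ¬B ∨ (B → G) = True
        ¬B = False
        B → G = True
      ¬H = True
    ((¬W ∧ ¬H) ∨ (C → ¬W)) → (¬H ∧ C) = True
      (¬W ∧ ¬H) ∨ (C → ¬W) = True
        ¬W ∧ ¬H = True
          ¬W = True
          ¬H = True
        C → ¬W = True
          ¬W = True
      ¬H ∧ C = True
        ¬H = True
  (((B → ¬G) ∧ B) ∨ (¬B ∨ G)) ∨ (((B ∨ C) ∨ ¬C) ∨ ((W → G) ↔ (¬W ∨ H))) = True
    ((B → ¬G) ∧ B) ∨ (¬B ∨ G) = True
      (B → ¬G) ∧ B = False
        B → ¬G = False
          ¬G = False
      ¬B ∨ G = True
        ¬B = False
    ((B ∨ C) ∨ ¬C) ∨ ((W → G) ↔ (¬W ∨ H)) = True
      (B ∨ C) ∨ ¬C = True
        B ∨ C = True
        ¬C = False
      (W → G) ↔ (¬W ∨ H) = True
        W → G = True
        ¬W ∨ H = True
          ¬W = True
Both conjuncts True, so the formula holds.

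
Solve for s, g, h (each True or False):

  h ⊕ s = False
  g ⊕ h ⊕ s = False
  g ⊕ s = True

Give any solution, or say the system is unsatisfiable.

s=T, g=F, h=T

h ⊕ s = T ⊕ T = False ✓
g ⊕ h ⊕ s = F ⊕ T ⊕ T = False ✓
g ⊕ s = F ⊕ T = True ✓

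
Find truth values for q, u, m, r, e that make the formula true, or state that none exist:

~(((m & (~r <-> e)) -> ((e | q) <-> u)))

q=F, u=F, m=T, r=F, e=T

  ~(((m & (~r <-> e)) -> ((e | q) <-> u))) = True
    (m & (~r <-> e)) -> ((e | q) <-> u) = False
      m & (~r <-> e) = True
        ~r <-> e = True
          ~r = True
      (e | q) <-> u = False
        e | q = True
The formula evaluates to True.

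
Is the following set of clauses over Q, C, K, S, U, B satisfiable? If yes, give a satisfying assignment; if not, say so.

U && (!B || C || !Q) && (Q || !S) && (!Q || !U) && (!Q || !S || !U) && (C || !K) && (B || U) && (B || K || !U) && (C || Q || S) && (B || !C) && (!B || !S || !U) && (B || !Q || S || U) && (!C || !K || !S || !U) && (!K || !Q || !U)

Q = False, C = True, K = True, S = False, U = True, B = True

Unit clause (U) forces U = True.
In (!Q || !U) only !Q is left, so Q = False.
In (Q || !S) only !S is left, so S = False.
In (C || Q || S) only C is left, so C = True.
In (B || !C) only B is left, so B = True.
Set K = True.
All clauses satisfied.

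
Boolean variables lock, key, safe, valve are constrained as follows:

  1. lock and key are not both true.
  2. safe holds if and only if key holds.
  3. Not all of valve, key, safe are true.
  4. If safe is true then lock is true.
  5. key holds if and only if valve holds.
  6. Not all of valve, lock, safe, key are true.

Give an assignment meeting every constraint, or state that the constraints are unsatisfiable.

lock = False, key = False, safe = False, valve = False

  (1) lock=F, key=F — not both ✓
  (2) safe=F, key=F — same ✓
  (3) {valve, key, safe}: 0/3 true — not all ✓
  (4) safe=F ⇒ lock: vacuous ✓
  (5) key=F, valve=F — same ✓
  (6) {valve, lock, safe, key}: 0/4 true — not all ✓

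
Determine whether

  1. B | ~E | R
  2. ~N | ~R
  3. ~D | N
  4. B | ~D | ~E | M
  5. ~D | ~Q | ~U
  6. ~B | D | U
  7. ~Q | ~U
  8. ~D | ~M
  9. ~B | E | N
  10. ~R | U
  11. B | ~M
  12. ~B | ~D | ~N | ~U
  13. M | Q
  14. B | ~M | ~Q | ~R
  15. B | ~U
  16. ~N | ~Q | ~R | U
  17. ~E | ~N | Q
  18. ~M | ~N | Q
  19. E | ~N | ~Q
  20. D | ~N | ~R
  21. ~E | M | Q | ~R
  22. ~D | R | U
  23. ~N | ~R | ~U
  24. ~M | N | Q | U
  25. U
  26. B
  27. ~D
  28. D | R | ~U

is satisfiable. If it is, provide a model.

R = True; B = True; M = True; E = True; N = False; Q = False; U = True; D = False

Unit clause (U) forces U = True.
Unit clause (B) forces B = True.
Unit clause (~D) forces D = False.
In (D | R | ~U) only R is left, so R = True.
In (~N | ~R) only ~N is left, so N = False.
In (~Q | ~U) only ~Q is left, so Q = False.
In (~B | E | N) only E is left, so E = True.
In (M | Q) only M is left, so M = True.
All clauses satisfied.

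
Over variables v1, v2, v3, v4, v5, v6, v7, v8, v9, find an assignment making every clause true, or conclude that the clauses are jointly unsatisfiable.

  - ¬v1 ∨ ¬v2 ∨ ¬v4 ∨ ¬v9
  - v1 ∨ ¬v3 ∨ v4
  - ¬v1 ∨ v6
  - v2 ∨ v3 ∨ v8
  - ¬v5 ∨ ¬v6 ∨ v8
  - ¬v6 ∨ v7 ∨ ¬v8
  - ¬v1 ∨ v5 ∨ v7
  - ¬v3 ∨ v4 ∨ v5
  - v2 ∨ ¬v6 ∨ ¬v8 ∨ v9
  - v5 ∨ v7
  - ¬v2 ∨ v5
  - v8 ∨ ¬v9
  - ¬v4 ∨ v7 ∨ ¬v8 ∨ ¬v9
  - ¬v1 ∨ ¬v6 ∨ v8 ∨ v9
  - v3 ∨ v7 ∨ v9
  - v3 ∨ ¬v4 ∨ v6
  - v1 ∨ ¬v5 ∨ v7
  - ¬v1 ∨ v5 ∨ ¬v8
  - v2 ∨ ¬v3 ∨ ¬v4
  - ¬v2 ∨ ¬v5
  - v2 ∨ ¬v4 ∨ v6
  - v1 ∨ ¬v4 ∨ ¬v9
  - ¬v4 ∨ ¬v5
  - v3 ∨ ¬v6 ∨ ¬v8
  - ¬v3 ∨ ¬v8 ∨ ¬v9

Set v1 = False.
Try v2 = True:
  (¬v2 ∨ v5) forces v5 = True.
  clause (¬v2 ∨ ¬v5) is falsified — backtrack.
So v2 = False.
Set v3 = False.
  then (v2 ∨ v3 ∨ v8) forces v8 = True.
  then (v3 ∨ ¬v6 ∨ ¬v8) forces v6 = False.
  then (v3 ∨ ¬v4 ∨ v6) forces v4 = False.
Set v5 = True.
  then (v1 ∨ ¬v5 ∨ v7) forces v7 = True.
Set v9 = True.
All clauses satisfied.

v1 = False; v2 = False; v3 = False; v4 = False; v5 = True; v6 = False; v7 = True; v8 = True; v9 = True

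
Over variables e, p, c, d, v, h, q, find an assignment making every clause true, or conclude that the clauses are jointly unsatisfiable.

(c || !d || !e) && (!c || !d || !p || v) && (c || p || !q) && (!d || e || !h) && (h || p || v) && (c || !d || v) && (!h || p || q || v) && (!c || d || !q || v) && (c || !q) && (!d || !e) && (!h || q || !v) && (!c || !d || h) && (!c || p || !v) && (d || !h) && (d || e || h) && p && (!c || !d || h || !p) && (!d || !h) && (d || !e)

e = False, p = True, c = False, d = True, v = True, h = False, q = False

Unit clause (p) forces p = True.
Try e = True:
  (!d || !e) forces d = False.
  clause (d || !e) is falsified — backtrack.
So e = False.
Set c = False.
  then (c || !q) forces q = False.
Set d = True.
  then (!d || e || !h) forces h = False.
  then (c || !d || v) forces v = True.
All clauses satisfied.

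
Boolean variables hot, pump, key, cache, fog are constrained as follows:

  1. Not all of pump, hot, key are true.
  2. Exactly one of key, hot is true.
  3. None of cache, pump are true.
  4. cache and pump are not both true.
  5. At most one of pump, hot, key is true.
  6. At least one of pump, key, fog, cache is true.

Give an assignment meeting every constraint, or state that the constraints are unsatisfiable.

hot: False, pump: False, key: True, cache: False, fog: False

  (1) {pump, hot, key}: 1/3 true — not all ✓
  (2) {key, hot}: 1 true — exactly one ✓
  (3) {cache, pump}: 0 true — none ✓
  (4) cache=F, pump=F — not both ✓
  (5) {pump, hot, key}: 1 true — at most one ✓
  (6) {pump, key, fog, cache}: 1 true — at least one ✓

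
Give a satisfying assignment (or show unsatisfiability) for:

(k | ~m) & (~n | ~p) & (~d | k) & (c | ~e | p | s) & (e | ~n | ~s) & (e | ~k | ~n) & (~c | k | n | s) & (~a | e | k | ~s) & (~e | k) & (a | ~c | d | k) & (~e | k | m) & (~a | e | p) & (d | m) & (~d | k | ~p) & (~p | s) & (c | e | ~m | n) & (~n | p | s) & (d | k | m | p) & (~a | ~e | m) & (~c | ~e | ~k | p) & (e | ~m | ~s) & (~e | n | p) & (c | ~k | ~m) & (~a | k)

Set a = True.
  then (~a | k) forces k = True.
Set n = False.
Set m = False.
  then (d | m) forces d = True.
  then (~a | ~e | m) forces e = False.
  then (~a | e | p) forces p = True.
  then (~p | s) forces s = True.
Set c = False.
All clauses satisfied.

a = True, k = True, n = False, m = False, s = True, d = True, p = True, c = False, e = False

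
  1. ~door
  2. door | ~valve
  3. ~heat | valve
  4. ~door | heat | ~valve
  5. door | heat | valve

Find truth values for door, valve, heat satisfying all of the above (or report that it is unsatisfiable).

UNSATISFIABLE

Case door = True:
  Clause (~door) is falsified — contradiction.
Case door = False:
  (door | ~valve) forces valve = False.
  (~heat | valve) forces heat = False.
  Clause (door | heat | valve) is falsified — contradiction.
Both cases fail, so the formula is unsatisfiable.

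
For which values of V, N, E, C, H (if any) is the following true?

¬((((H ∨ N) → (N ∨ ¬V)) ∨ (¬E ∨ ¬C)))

V = True, N = False, E = True, C = True, H = True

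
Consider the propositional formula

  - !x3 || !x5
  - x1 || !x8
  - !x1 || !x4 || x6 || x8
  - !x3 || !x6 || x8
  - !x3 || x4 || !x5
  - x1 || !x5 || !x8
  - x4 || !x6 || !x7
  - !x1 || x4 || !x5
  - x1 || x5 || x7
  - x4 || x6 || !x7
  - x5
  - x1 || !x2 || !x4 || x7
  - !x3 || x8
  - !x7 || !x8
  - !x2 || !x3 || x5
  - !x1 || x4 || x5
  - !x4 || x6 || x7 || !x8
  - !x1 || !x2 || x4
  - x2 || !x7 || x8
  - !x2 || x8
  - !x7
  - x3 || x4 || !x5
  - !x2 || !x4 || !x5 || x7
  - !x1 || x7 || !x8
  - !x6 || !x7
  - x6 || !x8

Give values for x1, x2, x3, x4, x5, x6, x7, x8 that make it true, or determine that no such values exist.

Unit clause (x5) forces x5 = True.
Unit clause (!x7) forces x7 = False.
In (!x3 || !x5) only !x3 is left, so x3 = False.
In (x3 || x4 || !x5) only x4 is left, so x4 = True.
In (!x2 || !x4 || !x5 || x7) only !x2 is left, so x2 = False.
Set x1 = False.
  then (x1 || !x8) forces x8 = False.
Set x6 = True.
All clauses satisfied.

x1 = False, x2 = False, x3 = False, x4 = True, x5 = True, x6 = True, x7 = False, x8 = False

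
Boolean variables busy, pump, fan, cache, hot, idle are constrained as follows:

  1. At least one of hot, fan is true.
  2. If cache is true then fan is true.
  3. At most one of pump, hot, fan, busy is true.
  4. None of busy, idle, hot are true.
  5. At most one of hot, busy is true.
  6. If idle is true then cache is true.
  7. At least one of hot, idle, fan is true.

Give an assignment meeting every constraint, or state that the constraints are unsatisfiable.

busy: False, pump: False, fan: True, cache: False, hot: False, idle: False

  (1) {hot, fan}: 1 true — at least one ✓
  (2) cache=F ⇒ fan: vacuous ✓
  (3) {pump, hot, fan, busy}: 1 true — at most one ✓
  (4) {busy, idle, hot}: 0 true — none ✓
  (5) {hot, busy}: 0 true — at most one ✓
  (6) idle=F ⇒ cache: vacuous ✓
  (7) {hot, idle, fan}: 1 true — at least one ✓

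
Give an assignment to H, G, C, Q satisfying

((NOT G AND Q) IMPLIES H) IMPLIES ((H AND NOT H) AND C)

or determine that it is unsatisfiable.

H = False, G = False, C = False, Q = True

  ((NOT G AND Q) IMPLIES H) IMPLIES ((H AND NOT H) AND C) = True
    (NOT G AND Q) IMPLIES H = False
      NOT G AND Q = True
        NOT G = True
    (H AND NOT H) AND C = False
      H AND NOT H = False
        NOT H = True
The formula evaluates to True.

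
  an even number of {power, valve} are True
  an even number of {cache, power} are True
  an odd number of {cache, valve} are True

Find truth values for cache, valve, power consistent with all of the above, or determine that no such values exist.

Adding constraints 1, 2, 3 mod 2: every variable appears an even number of times on the left, so the left side is 0.
But the right sides sum to 1 (mod 2). 0 ≠ 1 — the system is inconsistent.

Unsatisfiable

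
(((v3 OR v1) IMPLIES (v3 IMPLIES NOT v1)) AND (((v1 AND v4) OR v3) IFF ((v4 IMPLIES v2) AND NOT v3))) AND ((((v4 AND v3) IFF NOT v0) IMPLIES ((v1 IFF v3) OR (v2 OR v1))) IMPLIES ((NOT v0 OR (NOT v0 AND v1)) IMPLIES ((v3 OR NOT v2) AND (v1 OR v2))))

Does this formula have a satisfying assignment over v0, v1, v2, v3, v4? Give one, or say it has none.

v0=T, v1=T, v2=T, v3=F, v4=T

  ((v3 OR v1) IMPLIES (v3 IMPLIES NOT v1)) AND (((v1 AND v4) OR v3) IFF ((v4 IMPLIES v2) AND NOT v3)) = True
    (v3 OR v1) IMPLIES (v3 IMPLIES NOT v1) = True
      v3 OR v1 = True
      v3 IMPLIES NOT v1 = True
        NOT v1 = False
    ((v1 AND v4) OR v3) IFF ((v4 IMPLIES v2) AND NOT v3) = True
      (v1 AND v4) OR v3 = True
        v1 AND v4 = True
      (v4 IMPLIES v2) AND NOT v3 = True
        v4 IMPLIES v2 = True
        NOT v3 = True
  (((v4 AND v3) IFF NOT v0) IMPLIES ((v1 IFF v3) OR (v2 OR v1))) IMPLIES ((NOT v0 OR (NOT v0 AND v1)) IMPLIES ((v3 OR NOT v2) AND (v1 OR v2))) = True
    ((v4 AND v3) IFF NOT v0) IMPLIES ((v1 IFF v3) OR (v2 OR v1)) = True
      (v4 AND v3) IFF NOT v0 = True
        v4 AND v3 = False
        NOT v0 = False
      (v1 IFF v3) OR (v2 OR v1) = True
        v1 IFF v3 = False
        v2 OR v1 = True
    (NOT v0 OR (NOT v0 AND v1)) IMPLIES ((v3 OR NOT v2) AND (v1 OR v2)) = True
      NOT v0 OR (NOT v0 AND v1) = False
        NOT v0 = False
        NOT v0 AND v1 = False
          NOT v0 = False
      (v3 OR NOT v2) AND (v1 OR v2) = False
        v3 OR NOT v2 = False
          NOT v2 = False
        v1 OR v2 = True
Both conjuncts True, so the formula holds.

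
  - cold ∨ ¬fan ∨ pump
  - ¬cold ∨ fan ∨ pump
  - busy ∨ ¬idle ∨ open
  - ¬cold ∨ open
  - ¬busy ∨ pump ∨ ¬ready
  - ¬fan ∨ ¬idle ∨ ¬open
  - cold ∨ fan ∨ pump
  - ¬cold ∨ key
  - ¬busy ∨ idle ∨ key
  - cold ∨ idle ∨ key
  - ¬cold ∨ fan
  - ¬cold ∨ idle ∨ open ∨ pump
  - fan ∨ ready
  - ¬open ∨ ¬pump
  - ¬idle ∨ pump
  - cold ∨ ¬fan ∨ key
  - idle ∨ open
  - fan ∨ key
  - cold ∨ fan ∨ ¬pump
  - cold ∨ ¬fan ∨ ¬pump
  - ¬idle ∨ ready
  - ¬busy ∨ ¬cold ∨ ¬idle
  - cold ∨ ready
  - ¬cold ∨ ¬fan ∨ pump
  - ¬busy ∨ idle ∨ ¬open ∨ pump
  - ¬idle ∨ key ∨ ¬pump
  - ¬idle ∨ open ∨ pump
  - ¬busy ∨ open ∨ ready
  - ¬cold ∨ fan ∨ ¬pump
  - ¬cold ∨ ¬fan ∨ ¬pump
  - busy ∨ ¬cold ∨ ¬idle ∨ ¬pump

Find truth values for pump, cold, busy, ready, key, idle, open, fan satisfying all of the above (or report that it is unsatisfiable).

Case fan = True:
  If idle = True:
    (¬fan ∨ ¬idle ∨ ¬open) forces open = False.
    (busy ∨ ¬idle ∨ open) forces busy = True.
    (¬cold ∨ open) forces cold = False.
    (cold ∨ ¬fan ∨ pump) forces pump = True.
    clause (cold ∨ ¬fan ∨ ¬pump) is falsified.
  If idle = False:
    (idle ∨ open) forces open = True.
    (¬open ∨ ¬pump) forces pump = False.
    (cold ∨ ¬fan ∨ pump) forces cold = True.
    clause (¬cold ∨ ¬fan ∨ pump) is falsified.
  Every sub-case reaches a contradiction.
Case fan = False:
  (¬cold ∨ fan) forces cold = False.
  (cold ∨ fan ∨ pump) forces pump = True.
  Clause (cold ∨ fan ∨ ¬pump) is falsified — contradiction.
Both cases fail, so the formula is unsatisfiable.

No satisfying assignment exists.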